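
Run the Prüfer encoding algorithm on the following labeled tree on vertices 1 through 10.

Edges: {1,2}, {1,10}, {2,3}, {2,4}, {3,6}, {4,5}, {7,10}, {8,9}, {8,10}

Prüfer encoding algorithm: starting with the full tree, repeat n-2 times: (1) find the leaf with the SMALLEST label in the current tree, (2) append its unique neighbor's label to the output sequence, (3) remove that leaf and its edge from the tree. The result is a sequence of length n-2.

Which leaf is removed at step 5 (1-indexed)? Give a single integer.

Step 1: current leaves = {5,6,7,9}. Remove leaf 5 (neighbor: 4).
Step 2: current leaves = {4,6,7,9}. Remove leaf 4 (neighbor: 2).
Step 3: current leaves = {6,7,9}. Remove leaf 6 (neighbor: 3).
Step 4: current leaves = {3,7,9}. Remove leaf 3 (neighbor: 2).
Step 5: current leaves = {2,7,9}. Remove leaf 2 (neighbor: 1).

Answer: 2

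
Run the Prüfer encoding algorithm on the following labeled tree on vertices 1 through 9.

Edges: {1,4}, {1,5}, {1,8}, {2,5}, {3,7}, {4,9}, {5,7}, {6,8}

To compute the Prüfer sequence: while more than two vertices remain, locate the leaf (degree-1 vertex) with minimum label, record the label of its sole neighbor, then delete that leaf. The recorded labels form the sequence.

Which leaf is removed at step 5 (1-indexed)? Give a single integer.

Step 1: current leaves = {2,3,6,9}. Remove leaf 2 (neighbor: 5).
Step 2: current leaves = {3,6,9}. Remove leaf 3 (neighbor: 7).
Step 3: current leaves = {6,7,9}. Remove leaf 6 (neighbor: 8).
Step 4: current leaves = {7,8,9}. Remove leaf 7 (neighbor: 5).
Step 5: current leaves = {5,8,9}. Remove leaf 5 (neighbor: 1).

Answer: 5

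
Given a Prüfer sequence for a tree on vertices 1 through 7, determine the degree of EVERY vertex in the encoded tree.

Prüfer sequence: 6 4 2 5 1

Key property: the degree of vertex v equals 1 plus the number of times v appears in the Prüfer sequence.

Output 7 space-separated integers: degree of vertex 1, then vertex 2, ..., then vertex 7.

p_1 = 6: count[6] becomes 1
p_2 = 4: count[4] becomes 1
p_3 = 2: count[2] becomes 1
p_4 = 5: count[5] becomes 1
p_5 = 1: count[1] becomes 1
Degrees (1 + count): deg[1]=1+1=2, deg[2]=1+1=2, deg[3]=1+0=1, deg[4]=1+1=2, deg[5]=1+1=2, deg[6]=1+1=2, deg[7]=1+0=1

Answer: 2 2 1 2 2 2 1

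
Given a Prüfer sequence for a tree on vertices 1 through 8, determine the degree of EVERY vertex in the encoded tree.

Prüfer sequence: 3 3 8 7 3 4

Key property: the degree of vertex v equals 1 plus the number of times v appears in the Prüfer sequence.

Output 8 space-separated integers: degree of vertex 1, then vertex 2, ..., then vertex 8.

Answer: 1 1 4 2 1 1 2 2

Derivation:
p_1 = 3: count[3] becomes 1
p_2 = 3: count[3] becomes 2
p_3 = 8: count[8] becomes 1
p_4 = 7: count[7] becomes 1
p_5 = 3: count[3] becomes 3
p_6 = 4: count[4] becomes 1
Degrees (1 + count): deg[1]=1+0=1, deg[2]=1+0=1, deg[3]=1+3=4, deg[4]=1+1=2, deg[5]=1+0=1, deg[6]=1+0=1, deg[7]=1+1=2, deg[8]=1+1=2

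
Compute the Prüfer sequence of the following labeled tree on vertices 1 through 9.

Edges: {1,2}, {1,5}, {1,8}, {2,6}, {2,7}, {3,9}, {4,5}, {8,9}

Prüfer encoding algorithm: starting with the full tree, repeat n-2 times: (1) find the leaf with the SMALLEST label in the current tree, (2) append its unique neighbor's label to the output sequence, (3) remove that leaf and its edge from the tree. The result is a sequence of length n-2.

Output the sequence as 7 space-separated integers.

Step 1: leaves = {3,4,6,7}. Remove smallest leaf 3, emit neighbor 9.
Step 2: leaves = {4,6,7,9}. Remove smallest leaf 4, emit neighbor 5.
Step 3: leaves = {5,6,7,9}. Remove smallest leaf 5, emit neighbor 1.
Step 4: leaves = {6,7,9}. Remove smallest leaf 6, emit neighbor 2.
Step 5: leaves = {7,9}. Remove smallest leaf 7, emit neighbor 2.
Step 6: leaves = {2,9}. Remove smallest leaf 2, emit neighbor 1.
Step 7: leaves = {1,9}. Remove smallest leaf 1, emit neighbor 8.
Done: 2 vertices remain (8, 9). Sequence = [9 5 1 2 2 1 8]

Answer: 9 5 1 2 2 1 8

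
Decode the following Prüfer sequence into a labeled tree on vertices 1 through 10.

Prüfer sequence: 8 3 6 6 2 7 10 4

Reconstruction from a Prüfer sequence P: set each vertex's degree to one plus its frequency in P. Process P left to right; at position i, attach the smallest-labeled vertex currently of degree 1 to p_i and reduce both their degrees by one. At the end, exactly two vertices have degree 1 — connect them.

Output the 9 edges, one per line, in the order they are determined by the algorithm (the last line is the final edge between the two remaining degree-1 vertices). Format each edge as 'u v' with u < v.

Answer: 1 8
3 5
3 6
6 8
2 6
2 7
7 10
4 9
4 10

Derivation:
Initial degrees: {1:1, 2:2, 3:2, 4:2, 5:1, 6:3, 7:2, 8:2, 9:1, 10:2}
Step 1: smallest deg-1 vertex = 1, p_1 = 8. Add edge {1,8}. Now deg[1]=0, deg[8]=1.
Step 2: smallest deg-1 vertex = 5, p_2 = 3. Add edge {3,5}. Now deg[5]=0, deg[3]=1.
Step 3: smallest deg-1 vertex = 3, p_3 = 6. Add edge {3,6}. Now deg[3]=0, deg[6]=2.
Step 4: smallest deg-1 vertex = 8, p_4 = 6. Add edge {6,8}. Now deg[8]=0, deg[6]=1.
Step 5: smallest deg-1 vertex = 6, p_5 = 2. Add edge {2,6}. Now deg[6]=0, deg[2]=1.
Step 6: smallest deg-1 vertex = 2, p_6 = 7. Add edge {2,7}. Now deg[2]=0, deg[7]=1.
Step 7: smallest deg-1 vertex = 7, p_7 = 10. Add edge {7,10}. Now deg[7]=0, deg[10]=1.
Step 8: smallest deg-1 vertex = 9, p_8 = 4. Add edge {4,9}. Now deg[9]=0, deg[4]=1.
Final: two remaining deg-1 vertices are 4, 10. Add edge {4,10}.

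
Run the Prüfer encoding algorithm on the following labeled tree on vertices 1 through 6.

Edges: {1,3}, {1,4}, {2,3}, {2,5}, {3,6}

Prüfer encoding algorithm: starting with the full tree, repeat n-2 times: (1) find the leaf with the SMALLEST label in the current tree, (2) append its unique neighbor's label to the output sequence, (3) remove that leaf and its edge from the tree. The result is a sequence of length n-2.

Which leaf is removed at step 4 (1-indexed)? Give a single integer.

Step 1: current leaves = {4,5,6}. Remove leaf 4 (neighbor: 1).
Step 2: current leaves = {1,5,6}. Remove leaf 1 (neighbor: 3).
Step 3: current leaves = {5,6}. Remove leaf 5 (neighbor: 2).
Step 4: current leaves = {2,6}. Remove leaf 2 (neighbor: 3).

Answer: 2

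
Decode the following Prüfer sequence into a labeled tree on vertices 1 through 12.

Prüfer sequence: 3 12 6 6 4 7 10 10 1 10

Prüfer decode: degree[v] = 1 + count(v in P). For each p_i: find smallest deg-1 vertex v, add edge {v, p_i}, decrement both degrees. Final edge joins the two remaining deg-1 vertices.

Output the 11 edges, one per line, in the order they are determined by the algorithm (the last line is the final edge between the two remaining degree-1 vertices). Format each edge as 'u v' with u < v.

Initial degrees: {1:2, 2:1, 3:2, 4:2, 5:1, 6:3, 7:2, 8:1, 9:1, 10:4, 11:1, 12:2}
Step 1: smallest deg-1 vertex = 2, p_1 = 3. Add edge {2,3}. Now deg[2]=0, deg[3]=1.
Step 2: smallest deg-1 vertex = 3, p_2 = 12. Add edge {3,12}. Now deg[3]=0, deg[12]=1.
Step 3: smallest deg-1 vertex = 5, p_3 = 6. Add edge {5,6}. Now deg[5]=0, deg[6]=2.
Step 4: smallest deg-1 vertex = 8, p_4 = 6. Add edge {6,8}. Now deg[8]=0, deg[6]=1.
Step 5: smallest deg-1 vertex = 6, p_5 = 4. Add edge {4,6}. Now deg[6]=0, deg[4]=1.
Step 6: smallest deg-1 vertex = 4, p_6 = 7. Add edge {4,7}. Now deg[4]=0, deg[7]=1.
Step 7: smallest deg-1 vertex = 7, p_7 = 10. Add edge {7,10}. Now deg[7]=0, deg[10]=3.
Step 8: smallest deg-1 vertex = 9, p_8 = 10. Add edge {9,10}. Now deg[9]=0, deg[10]=2.
Step 9: smallest deg-1 vertex = 11, p_9 = 1. Add edge {1,11}. Now deg[11]=0, deg[1]=1.
Step 10: smallest deg-1 vertex = 1, p_10 = 10. Add edge {1,10}. Now deg[1]=0, deg[10]=1.
Final: two remaining deg-1 vertices are 10, 12. Add edge {10,12}.

Answer: 2 3
3 12
5 6
6 8
4 6
4 7
7 10
9 10
1 11
1 10
10 12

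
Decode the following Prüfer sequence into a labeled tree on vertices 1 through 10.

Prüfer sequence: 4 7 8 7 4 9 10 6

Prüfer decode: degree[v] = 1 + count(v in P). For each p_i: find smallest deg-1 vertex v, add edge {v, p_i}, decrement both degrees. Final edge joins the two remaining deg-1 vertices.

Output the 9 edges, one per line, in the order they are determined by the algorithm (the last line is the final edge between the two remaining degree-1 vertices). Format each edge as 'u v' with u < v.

Initial degrees: {1:1, 2:1, 3:1, 4:3, 5:1, 6:2, 7:3, 8:2, 9:2, 10:2}
Step 1: smallest deg-1 vertex = 1, p_1 = 4. Add edge {1,4}. Now deg[1]=0, deg[4]=2.
Step 2: smallest deg-1 vertex = 2, p_2 = 7. Add edge {2,7}. Now deg[2]=0, deg[7]=2.
Step 3: smallest deg-1 vertex = 3, p_3 = 8. Add edge {3,8}. Now deg[3]=0, deg[8]=1.
Step 4: smallest deg-1 vertex = 5, p_4 = 7. Add edge {5,7}. Now deg[5]=0, deg[7]=1.
Step 5: smallest deg-1 vertex = 7, p_5 = 4. Add edge {4,7}. Now deg[7]=0, deg[4]=1.
Step 6: smallest deg-1 vertex = 4, p_6 = 9. Add edge {4,9}. Now deg[4]=0, deg[9]=1.
Step 7: smallest deg-1 vertex = 8, p_7 = 10. Add edge {8,10}. Now deg[8]=0, deg[10]=1.
Step 8: smallest deg-1 vertex = 9, p_8 = 6. Add edge {6,9}. Now deg[9]=0, deg[6]=1.
Final: two remaining deg-1 vertices are 6, 10. Add edge {6,10}.

Answer: 1 4
2 7
3 8
5 7
4 7
4 9
8 10
6 9
6 10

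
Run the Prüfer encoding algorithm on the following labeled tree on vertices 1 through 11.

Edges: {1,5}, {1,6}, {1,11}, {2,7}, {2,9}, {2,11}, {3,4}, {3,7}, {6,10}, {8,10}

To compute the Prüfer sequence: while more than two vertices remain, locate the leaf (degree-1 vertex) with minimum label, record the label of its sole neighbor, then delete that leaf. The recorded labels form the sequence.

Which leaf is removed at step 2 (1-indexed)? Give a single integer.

Step 1: current leaves = {4,5,8,9}. Remove leaf 4 (neighbor: 3).
Step 2: current leaves = {3,5,8,9}. Remove leaf 3 (neighbor: 7).

Answer: 3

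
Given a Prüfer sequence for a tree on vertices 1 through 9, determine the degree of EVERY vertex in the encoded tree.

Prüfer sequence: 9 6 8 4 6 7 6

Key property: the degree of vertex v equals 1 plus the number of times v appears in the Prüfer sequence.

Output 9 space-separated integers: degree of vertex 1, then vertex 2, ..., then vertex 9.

p_1 = 9: count[9] becomes 1
p_2 = 6: count[6] becomes 1
p_3 = 8: count[8] becomes 1
p_4 = 4: count[4] becomes 1
p_5 = 6: count[6] becomes 2
p_6 = 7: count[7] becomes 1
p_7 = 6: count[6] becomes 3
Degrees (1 + count): deg[1]=1+0=1, deg[2]=1+0=1, deg[3]=1+0=1, deg[4]=1+1=2, deg[5]=1+0=1, deg[6]=1+3=4, deg[7]=1+1=2, deg[8]=1+1=2, deg[9]=1+1=2

Answer: 1 1 1 2 1 4 2 2 2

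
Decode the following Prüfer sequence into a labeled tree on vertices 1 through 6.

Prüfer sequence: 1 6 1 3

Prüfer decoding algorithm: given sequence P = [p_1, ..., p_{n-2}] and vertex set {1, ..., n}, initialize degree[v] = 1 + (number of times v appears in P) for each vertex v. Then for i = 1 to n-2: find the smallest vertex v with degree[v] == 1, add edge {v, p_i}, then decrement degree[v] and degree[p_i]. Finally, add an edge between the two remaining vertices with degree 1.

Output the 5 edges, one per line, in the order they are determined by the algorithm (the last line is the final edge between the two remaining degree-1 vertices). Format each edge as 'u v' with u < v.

Initial degrees: {1:3, 2:1, 3:2, 4:1, 5:1, 6:2}
Step 1: smallest deg-1 vertex = 2, p_1 = 1. Add edge {1,2}. Now deg[2]=0, deg[1]=2.
Step 2: smallest deg-1 vertex = 4, p_2 = 6. Add edge {4,6}. Now deg[4]=0, deg[6]=1.
Step 3: smallest deg-1 vertex = 5, p_3 = 1. Add edge {1,5}. Now deg[5]=0, deg[1]=1.
Step 4: smallest deg-1 vertex = 1, p_4 = 3. Add edge {1,3}. Now deg[1]=0, deg[3]=1.
Final: two remaining deg-1 vertices are 3, 6. Add edge {3,6}.

Answer: 1 2
4 6
1 5
1 3
3 6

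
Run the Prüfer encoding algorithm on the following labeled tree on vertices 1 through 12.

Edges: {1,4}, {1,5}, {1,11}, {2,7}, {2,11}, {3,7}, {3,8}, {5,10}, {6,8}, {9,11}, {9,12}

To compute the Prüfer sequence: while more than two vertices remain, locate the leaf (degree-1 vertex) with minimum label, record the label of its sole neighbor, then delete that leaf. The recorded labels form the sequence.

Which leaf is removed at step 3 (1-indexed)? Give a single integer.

Answer: 8

Derivation:
Step 1: current leaves = {4,6,10,12}. Remove leaf 4 (neighbor: 1).
Step 2: current leaves = {6,10,12}. Remove leaf 6 (neighbor: 8).
Step 3: current leaves = {8,10,12}. Remove leaf 8 (neighbor: 3).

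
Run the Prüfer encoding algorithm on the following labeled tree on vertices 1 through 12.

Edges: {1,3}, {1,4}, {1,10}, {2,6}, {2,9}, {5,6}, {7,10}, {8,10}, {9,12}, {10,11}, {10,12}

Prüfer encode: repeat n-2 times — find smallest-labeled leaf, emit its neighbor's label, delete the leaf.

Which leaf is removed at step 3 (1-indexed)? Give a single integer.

Answer: 1

Derivation:
Step 1: current leaves = {3,4,5,7,8,11}. Remove leaf 3 (neighbor: 1).
Step 2: current leaves = {4,5,7,8,11}. Remove leaf 4 (neighbor: 1).
Step 3: current leaves = {1,5,7,8,11}. Remove leaf 1 (neighbor: 10).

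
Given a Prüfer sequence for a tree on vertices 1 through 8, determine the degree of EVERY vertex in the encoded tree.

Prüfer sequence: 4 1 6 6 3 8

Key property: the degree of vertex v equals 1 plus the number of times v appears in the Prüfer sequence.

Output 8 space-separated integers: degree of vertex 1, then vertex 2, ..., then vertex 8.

p_1 = 4: count[4] becomes 1
p_2 = 1: count[1] becomes 1
p_3 = 6: count[6] becomes 1
p_4 = 6: count[6] becomes 2
p_5 = 3: count[3] becomes 1
p_6 = 8: count[8] becomes 1
Degrees (1 + count): deg[1]=1+1=2, deg[2]=1+0=1, deg[3]=1+1=2, deg[4]=1+1=2, deg[5]=1+0=1, deg[6]=1+2=3, deg[7]=1+0=1, deg[8]=1+1=2

Answer: 2 1 2 2 1 3 1 2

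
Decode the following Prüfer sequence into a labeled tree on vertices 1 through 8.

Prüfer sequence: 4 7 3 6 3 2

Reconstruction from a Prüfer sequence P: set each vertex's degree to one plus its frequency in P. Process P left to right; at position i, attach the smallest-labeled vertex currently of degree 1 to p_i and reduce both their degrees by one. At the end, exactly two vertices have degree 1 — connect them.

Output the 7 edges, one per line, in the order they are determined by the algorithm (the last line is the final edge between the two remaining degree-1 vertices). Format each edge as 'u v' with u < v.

Answer: 1 4
4 7
3 5
6 7
3 6
2 3
2 8

Derivation:
Initial degrees: {1:1, 2:2, 3:3, 4:2, 5:1, 6:2, 7:2, 8:1}
Step 1: smallest deg-1 vertex = 1, p_1 = 4. Add edge {1,4}. Now deg[1]=0, deg[4]=1.
Step 2: smallest deg-1 vertex = 4, p_2 = 7. Add edge {4,7}. Now deg[4]=0, deg[7]=1.
Step 3: smallest deg-1 vertex = 5, p_3 = 3. Add edge {3,5}. Now deg[5]=0, deg[3]=2.
Step 4: smallest deg-1 vertex = 7, p_4 = 6. Add edge {6,7}. Now deg[7]=0, deg[6]=1.
Step 5: smallest deg-1 vertex = 6, p_5 = 3. Add edge {3,6}. Now deg[6]=0, deg[3]=1.
Step 6: smallest deg-1 vertex = 3, p_6 = 2. Add edge {2,3}. Now deg[3]=0, deg[2]=1.
Final: two remaining deg-1 vertices are 2, 8. Add edge {2,8}.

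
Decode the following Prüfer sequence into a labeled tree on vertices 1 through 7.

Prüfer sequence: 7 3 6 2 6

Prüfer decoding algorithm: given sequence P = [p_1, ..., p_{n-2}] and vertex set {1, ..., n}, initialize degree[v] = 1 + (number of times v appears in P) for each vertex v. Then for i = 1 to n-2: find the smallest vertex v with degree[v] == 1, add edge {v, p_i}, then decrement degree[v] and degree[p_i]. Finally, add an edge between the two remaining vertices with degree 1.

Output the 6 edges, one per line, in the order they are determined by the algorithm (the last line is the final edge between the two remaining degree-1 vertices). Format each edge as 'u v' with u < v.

Initial degrees: {1:1, 2:2, 3:2, 4:1, 5:1, 6:3, 7:2}
Step 1: smallest deg-1 vertex = 1, p_1 = 7. Add edge {1,7}. Now deg[1]=0, deg[7]=1.
Step 2: smallest deg-1 vertex = 4, p_2 = 3. Add edge {3,4}. Now deg[4]=0, deg[3]=1.
Step 3: smallest deg-1 vertex = 3, p_3 = 6. Add edge {3,6}. Now deg[3]=0, deg[6]=2.
Step 4: smallest deg-1 vertex = 5, p_4 = 2. Add edge {2,5}. Now deg[5]=0, deg[2]=1.
Step 5: smallest deg-1 vertex = 2, p_5 = 6. Add edge {2,6}. Now deg[2]=0, deg[6]=1.
Final: two remaining deg-1 vertices are 6, 7. Add edge {6,7}.

Answer: 1 7
3 4
3 6
2 5
2 6
6 7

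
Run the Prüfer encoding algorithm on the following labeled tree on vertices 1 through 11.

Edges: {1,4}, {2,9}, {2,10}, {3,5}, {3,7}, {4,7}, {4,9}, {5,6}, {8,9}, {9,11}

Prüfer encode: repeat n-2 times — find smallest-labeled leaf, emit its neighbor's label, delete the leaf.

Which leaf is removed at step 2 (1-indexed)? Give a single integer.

Step 1: current leaves = {1,6,8,10,11}. Remove leaf 1 (neighbor: 4).
Step 2: current leaves = {6,8,10,11}. Remove leaf 6 (neighbor: 5).

Answer: 6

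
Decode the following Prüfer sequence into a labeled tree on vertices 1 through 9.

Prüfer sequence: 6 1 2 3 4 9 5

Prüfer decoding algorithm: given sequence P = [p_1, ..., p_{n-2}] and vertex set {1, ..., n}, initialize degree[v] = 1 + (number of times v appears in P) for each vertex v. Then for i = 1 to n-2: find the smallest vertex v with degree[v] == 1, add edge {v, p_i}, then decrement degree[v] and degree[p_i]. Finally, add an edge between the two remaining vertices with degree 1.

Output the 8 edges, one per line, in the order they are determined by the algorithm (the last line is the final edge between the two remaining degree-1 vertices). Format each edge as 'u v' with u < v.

Answer: 6 7
1 6
1 2
2 3
3 4
4 9
5 8
5 9

Derivation:
Initial degrees: {1:2, 2:2, 3:2, 4:2, 5:2, 6:2, 7:1, 8:1, 9:2}
Step 1: smallest deg-1 vertex = 7, p_1 = 6. Add edge {6,7}. Now deg[7]=0, deg[6]=1.
Step 2: smallest deg-1 vertex = 6, p_2 = 1. Add edge {1,6}. Now deg[6]=0, deg[1]=1.
Step 3: smallest deg-1 vertex = 1, p_3 = 2. Add edge {1,2}. Now deg[1]=0, deg[2]=1.
Step 4: smallest deg-1 vertex = 2, p_4 = 3. Add edge {2,3}. Now deg[2]=0, deg[3]=1.
Step 5: smallest deg-1 vertex = 3, p_5 = 4. Add edge {3,4}. Now deg[3]=0, deg[4]=1.
Step 6: smallest deg-1 vertex = 4, p_6 = 9. Add edge {4,9}. Now deg[4]=0, deg[9]=1.
Step 7: smallest deg-1 vertex = 8, p_7 = 5. Add edge {5,8}. Now deg[8]=0, deg[5]=1.
Final: two remaining deg-1 vertices are 5, 9. Add edge {5,9}.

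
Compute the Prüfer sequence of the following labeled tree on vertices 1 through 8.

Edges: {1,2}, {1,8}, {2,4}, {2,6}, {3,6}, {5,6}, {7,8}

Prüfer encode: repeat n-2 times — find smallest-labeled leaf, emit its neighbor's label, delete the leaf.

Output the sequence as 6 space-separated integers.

Answer: 6 2 6 2 1 8

Derivation:
Step 1: leaves = {3,4,5,7}. Remove smallest leaf 3, emit neighbor 6.
Step 2: leaves = {4,5,7}. Remove smallest leaf 4, emit neighbor 2.
Step 3: leaves = {5,7}. Remove smallest leaf 5, emit neighbor 6.
Step 4: leaves = {6,7}. Remove smallest leaf 6, emit neighbor 2.
Step 5: leaves = {2,7}. Remove smallest leaf 2, emit neighbor 1.
Step 6: leaves = {1,7}. Remove smallest leaf 1, emit neighbor 8.
Done: 2 vertices remain (7, 8). Sequence = [6 2 6 2 1 8]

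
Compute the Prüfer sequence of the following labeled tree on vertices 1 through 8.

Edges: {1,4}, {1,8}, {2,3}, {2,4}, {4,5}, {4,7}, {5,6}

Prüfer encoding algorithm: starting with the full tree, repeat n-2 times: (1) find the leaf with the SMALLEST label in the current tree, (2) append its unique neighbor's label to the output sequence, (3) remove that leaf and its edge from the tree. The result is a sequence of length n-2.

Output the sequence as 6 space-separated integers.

Step 1: leaves = {3,6,7,8}. Remove smallest leaf 3, emit neighbor 2.
Step 2: leaves = {2,6,7,8}. Remove smallest leaf 2, emit neighbor 4.
Step 3: leaves = {6,7,8}. Remove smallest leaf 6, emit neighbor 5.
Step 4: leaves = {5,7,8}. Remove smallest leaf 5, emit neighbor 4.
Step 5: leaves = {7,8}. Remove smallest leaf 7, emit neighbor 4.
Step 6: leaves = {4,8}. Remove smallest leaf 4, emit neighbor 1.
Done: 2 vertices remain (1, 8). Sequence = [2 4 5 4 4 1]

Answer: 2 4 5 4 4 1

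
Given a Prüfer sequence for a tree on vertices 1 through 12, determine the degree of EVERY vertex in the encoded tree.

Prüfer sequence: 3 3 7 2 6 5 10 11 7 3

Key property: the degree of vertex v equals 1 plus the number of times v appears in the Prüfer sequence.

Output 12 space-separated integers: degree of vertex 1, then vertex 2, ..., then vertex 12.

Answer: 1 2 4 1 2 2 3 1 1 2 2 1

Derivation:
p_1 = 3: count[3] becomes 1
p_2 = 3: count[3] becomes 2
p_3 = 7: count[7] becomes 1
p_4 = 2: count[2] becomes 1
p_5 = 6: count[6] becomes 1
p_6 = 5: count[5] becomes 1
p_7 = 10: count[10] becomes 1
p_8 = 11: count[11] becomes 1
p_9 = 7: count[7] becomes 2
p_10 = 3: count[3] becomes 3
Degrees (1 + count): deg[1]=1+0=1, deg[2]=1+1=2, deg[3]=1+3=4, deg[4]=1+0=1, deg[5]=1+1=2, deg[6]=1+1=2, deg[7]=1+2=3, deg[8]=1+0=1, deg[9]=1+0=1, deg[10]=1+1=2, deg[11]=1+1=2, deg[12]=1+0=1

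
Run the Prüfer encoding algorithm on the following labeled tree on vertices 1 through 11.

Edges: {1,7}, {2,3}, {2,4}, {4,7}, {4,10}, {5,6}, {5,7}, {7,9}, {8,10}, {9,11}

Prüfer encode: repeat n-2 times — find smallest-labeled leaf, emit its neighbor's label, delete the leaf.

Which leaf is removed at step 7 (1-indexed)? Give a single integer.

Answer: 10

Derivation:
Step 1: current leaves = {1,3,6,8,11}. Remove leaf 1 (neighbor: 7).
Step 2: current leaves = {3,6,8,11}. Remove leaf 3 (neighbor: 2).
Step 3: current leaves = {2,6,8,11}. Remove leaf 2 (neighbor: 4).
Step 4: current leaves = {6,8,11}. Remove leaf 6 (neighbor: 5).
Step 5: current leaves = {5,8,11}. Remove leaf 5 (neighbor: 7).
Step 6: current leaves = {8,11}. Remove leaf 8 (neighbor: 10).
Step 7: current leaves = {10,11}. Remove leaf 10 (neighbor: 4).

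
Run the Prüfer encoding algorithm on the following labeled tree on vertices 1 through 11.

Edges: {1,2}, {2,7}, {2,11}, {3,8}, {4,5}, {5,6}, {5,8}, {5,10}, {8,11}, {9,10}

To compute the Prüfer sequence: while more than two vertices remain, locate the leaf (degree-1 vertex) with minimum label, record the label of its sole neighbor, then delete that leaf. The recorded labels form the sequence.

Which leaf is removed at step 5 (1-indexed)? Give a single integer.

Answer: 7

Derivation:
Step 1: current leaves = {1,3,4,6,7,9}. Remove leaf 1 (neighbor: 2).
Step 2: current leaves = {3,4,6,7,9}. Remove leaf 3 (neighbor: 8).
Step 3: current leaves = {4,6,7,9}. Remove leaf 4 (neighbor: 5).
Step 4: current leaves = {6,7,9}. Remove leaf 6 (neighbor: 5).
Step 5: current leaves = {7,9}. Remove leaf 7 (neighbor: 2).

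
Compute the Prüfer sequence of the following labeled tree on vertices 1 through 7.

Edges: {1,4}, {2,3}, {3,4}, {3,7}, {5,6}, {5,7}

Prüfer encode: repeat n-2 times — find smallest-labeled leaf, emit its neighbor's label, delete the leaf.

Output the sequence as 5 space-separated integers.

Answer: 4 3 3 7 5

Derivation:
Step 1: leaves = {1,2,6}. Remove smallest leaf 1, emit neighbor 4.
Step 2: leaves = {2,4,6}. Remove smallest leaf 2, emit neighbor 3.
Step 3: leaves = {4,6}. Remove smallest leaf 4, emit neighbor 3.
Step 4: leaves = {3,6}. Remove smallest leaf 3, emit neighbor 7.
Step 5: leaves = {6,7}. Remove smallest leaf 6, emit neighbor 5.
Done: 2 vertices remain (5, 7). Sequence = [4 3 3 7 5]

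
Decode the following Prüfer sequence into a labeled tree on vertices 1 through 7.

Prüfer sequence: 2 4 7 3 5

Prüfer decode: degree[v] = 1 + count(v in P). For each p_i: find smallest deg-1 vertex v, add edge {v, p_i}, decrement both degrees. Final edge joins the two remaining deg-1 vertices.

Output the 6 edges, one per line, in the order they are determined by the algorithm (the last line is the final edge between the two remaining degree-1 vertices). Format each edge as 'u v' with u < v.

Answer: 1 2
2 4
4 7
3 6
3 5
5 7

Derivation:
Initial degrees: {1:1, 2:2, 3:2, 4:2, 5:2, 6:1, 7:2}
Step 1: smallest deg-1 vertex = 1, p_1 = 2. Add edge {1,2}. Now deg[1]=0, deg[2]=1.
Step 2: smallest deg-1 vertex = 2, p_2 = 4. Add edge {2,4}. Now deg[2]=0, deg[4]=1.
Step 3: smallest deg-1 vertex = 4, p_3 = 7. Add edge {4,7}. Now deg[4]=0, deg[7]=1.
Step 4: smallest deg-1 vertex = 6, p_4 = 3. Add edge {3,6}. Now deg[6]=0, deg[3]=1.
Step 5: smallest deg-1 vertex = 3, p_5 = 5. Add edge {3,5}. Now deg[3]=0, deg[5]=1.
Final: two remaining deg-1 vertices are 5, 7. Add edge {5,7}.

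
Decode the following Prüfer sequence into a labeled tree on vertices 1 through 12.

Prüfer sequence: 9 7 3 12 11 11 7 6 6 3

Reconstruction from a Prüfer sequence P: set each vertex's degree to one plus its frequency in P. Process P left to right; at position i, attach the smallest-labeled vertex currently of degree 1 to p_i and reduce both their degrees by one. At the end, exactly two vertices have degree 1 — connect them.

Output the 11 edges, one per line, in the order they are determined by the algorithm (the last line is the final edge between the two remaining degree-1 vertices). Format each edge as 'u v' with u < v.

Initial degrees: {1:1, 2:1, 3:3, 4:1, 5:1, 6:3, 7:3, 8:1, 9:2, 10:1, 11:3, 12:2}
Step 1: smallest deg-1 vertex = 1, p_1 = 9. Add edge {1,9}. Now deg[1]=0, deg[9]=1.
Step 2: smallest deg-1 vertex = 2, p_2 = 7. Add edge {2,7}. Now deg[2]=0, deg[7]=2.
Step 3: smallest deg-1 vertex = 4, p_3 = 3. Add edge {3,4}. Now deg[4]=0, deg[3]=2.
Step 4: smallest deg-1 vertex = 5, p_4 = 12. Add edge {5,12}. Now deg[5]=0, deg[12]=1.
Step 5: smallest deg-1 vertex = 8, p_5 = 11. Add edge {8,11}. Now deg[8]=0, deg[11]=2.
Step 6: smallest deg-1 vertex = 9, p_6 = 11. Add edge {9,11}. Now deg[9]=0, deg[11]=1.
Step 7: smallest deg-1 vertex = 10, p_7 = 7. Add edge {7,10}. Now deg[10]=0, deg[7]=1.
Step 8: smallest deg-1 vertex = 7, p_8 = 6. Add edge {6,7}. Now deg[7]=0, deg[6]=2.
Step 9: smallest deg-1 vertex = 11, p_9 = 6. Add edge {6,11}. Now deg[11]=0, deg[6]=1.
Step 10: smallest deg-1 vertex = 6, p_10 = 3. Add edge {3,6}. Now deg[6]=0, deg[3]=1.
Final: two remaining deg-1 vertices are 3, 12. Add edge {3,12}.

Answer: 1 9
2 7
3 4
5 12
8 11
9 11
7 10
6 7
6 11
3 6
3 12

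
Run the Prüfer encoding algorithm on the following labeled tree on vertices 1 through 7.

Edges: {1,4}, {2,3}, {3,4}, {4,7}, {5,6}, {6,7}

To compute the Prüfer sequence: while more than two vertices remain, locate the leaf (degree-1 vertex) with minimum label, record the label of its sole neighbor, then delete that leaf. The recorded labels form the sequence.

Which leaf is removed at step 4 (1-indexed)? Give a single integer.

Answer: 4

Derivation:
Step 1: current leaves = {1,2,5}. Remove leaf 1 (neighbor: 4).
Step 2: current leaves = {2,5}. Remove leaf 2 (neighbor: 3).
Step 3: current leaves = {3,5}. Remove leaf 3 (neighbor: 4).
Step 4: current leaves = {4,5}. Remove leaf 4 (neighbor: 7).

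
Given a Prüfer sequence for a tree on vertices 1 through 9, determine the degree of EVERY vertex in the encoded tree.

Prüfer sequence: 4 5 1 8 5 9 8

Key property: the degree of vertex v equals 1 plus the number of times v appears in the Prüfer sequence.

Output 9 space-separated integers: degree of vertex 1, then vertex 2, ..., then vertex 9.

Answer: 2 1 1 2 3 1 1 3 2

Derivation:
p_1 = 4: count[4] becomes 1
p_2 = 5: count[5] becomes 1
p_3 = 1: count[1] becomes 1
p_4 = 8: count[8] becomes 1
p_5 = 5: count[5] becomes 2
p_6 = 9: count[9] becomes 1
p_7 = 8: count[8] becomes 2
Degrees (1 + count): deg[1]=1+1=2, deg[2]=1+0=1, deg[3]=1+0=1, deg[4]=1+1=2, deg[5]=1+2=3, deg[6]=1+0=1, deg[7]=1+0=1, deg[8]=1+2=3, deg[9]=1+1=2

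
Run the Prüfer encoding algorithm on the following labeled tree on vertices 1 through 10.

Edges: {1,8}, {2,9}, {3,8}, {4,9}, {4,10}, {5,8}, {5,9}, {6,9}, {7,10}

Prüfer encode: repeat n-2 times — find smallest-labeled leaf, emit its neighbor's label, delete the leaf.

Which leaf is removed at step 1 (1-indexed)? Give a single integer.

Answer: 1

Derivation:
Step 1: current leaves = {1,2,3,6,7}. Remove leaf 1 (neighbor: 8).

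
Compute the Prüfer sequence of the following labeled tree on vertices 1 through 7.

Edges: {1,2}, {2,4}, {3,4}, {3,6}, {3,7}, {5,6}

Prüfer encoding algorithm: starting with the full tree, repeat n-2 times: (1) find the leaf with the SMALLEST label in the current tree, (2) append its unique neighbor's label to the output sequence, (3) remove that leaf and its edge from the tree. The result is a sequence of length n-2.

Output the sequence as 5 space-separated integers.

Answer: 2 4 3 6 3

Derivation:
Step 1: leaves = {1,5,7}. Remove smallest leaf 1, emit neighbor 2.
Step 2: leaves = {2,5,7}. Remove smallest leaf 2, emit neighbor 4.
Step 3: leaves = {4,5,7}. Remove smallest leaf 4, emit neighbor 3.
Step 4: leaves = {5,7}. Remove smallest leaf 5, emit neighbor 6.
Step 5: leaves = {6,7}. Remove smallest leaf 6, emit neighbor 3.
Done: 2 vertices remain (3, 7). Sequence = [2 4 3 6 3]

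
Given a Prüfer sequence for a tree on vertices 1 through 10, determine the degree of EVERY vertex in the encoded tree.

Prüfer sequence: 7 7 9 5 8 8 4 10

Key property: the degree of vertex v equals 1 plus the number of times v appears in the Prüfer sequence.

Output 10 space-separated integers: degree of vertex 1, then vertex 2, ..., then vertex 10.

p_1 = 7: count[7] becomes 1
p_2 = 7: count[7] becomes 2
p_3 = 9: count[9] becomes 1
p_4 = 5: count[5] becomes 1
p_5 = 8: count[8] becomes 1
p_6 = 8: count[8] becomes 2
p_7 = 4: count[4] becomes 1
p_8 = 10: count[10] becomes 1
Degrees (1 + count): deg[1]=1+0=1, deg[2]=1+0=1, deg[3]=1+0=1, deg[4]=1+1=2, deg[5]=1+1=2, deg[6]=1+0=1, deg[7]=1+2=3, deg[8]=1+2=3, deg[9]=1+1=2, deg[10]=1+1=2

Answer: 1 1 1 2 2 1 3 3 2 2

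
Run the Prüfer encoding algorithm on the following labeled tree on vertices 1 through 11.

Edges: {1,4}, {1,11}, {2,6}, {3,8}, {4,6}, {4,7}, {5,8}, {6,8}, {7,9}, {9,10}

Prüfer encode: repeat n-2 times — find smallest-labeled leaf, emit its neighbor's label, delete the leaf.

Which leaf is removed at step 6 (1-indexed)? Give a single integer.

Step 1: current leaves = {2,3,5,10,11}. Remove leaf 2 (neighbor: 6).
Step 2: current leaves = {3,5,10,11}. Remove leaf 3 (neighbor: 8).
Step 3: current leaves = {5,10,11}. Remove leaf 5 (neighbor: 8).
Step 4: current leaves = {8,10,11}. Remove leaf 8 (neighbor: 6).
Step 5: current leaves = {6,10,11}. Remove leaf 6 (neighbor: 4).
Step 6: current leaves = {10,11}. Remove leaf 10 (neighbor: 9).

Answer: 10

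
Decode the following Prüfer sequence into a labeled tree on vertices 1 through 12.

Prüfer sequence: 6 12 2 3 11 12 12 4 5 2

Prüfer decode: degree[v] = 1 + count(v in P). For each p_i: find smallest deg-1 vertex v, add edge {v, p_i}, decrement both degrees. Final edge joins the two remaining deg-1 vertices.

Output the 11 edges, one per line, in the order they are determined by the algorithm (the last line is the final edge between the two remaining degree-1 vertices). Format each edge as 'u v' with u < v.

Initial degrees: {1:1, 2:3, 3:2, 4:2, 5:2, 6:2, 7:1, 8:1, 9:1, 10:1, 11:2, 12:4}
Step 1: smallest deg-1 vertex = 1, p_1 = 6. Add edge {1,6}. Now deg[1]=0, deg[6]=1.
Step 2: smallest deg-1 vertex = 6, p_2 = 12. Add edge {6,12}. Now deg[6]=0, deg[12]=3.
Step 3: smallest deg-1 vertex = 7, p_3 = 2. Add edge {2,7}. Now deg[7]=0, deg[2]=2.
Step 4: smallest deg-1 vertex = 8, p_4 = 3. Add edge {3,8}. Now deg[8]=0, deg[3]=1.
Step 5: smallest deg-1 vertex = 3, p_5 = 11. Add edge {3,11}. Now deg[3]=0, deg[11]=1.
Step 6: smallest deg-1 vertex = 9, p_6 = 12. Add edge {9,12}. Now deg[9]=0, deg[12]=2.
Step 7: smallest deg-1 vertex = 10, p_7 = 12. Add edge {10,12}. Now deg[10]=0, deg[12]=1.
Step 8: smallest deg-1 vertex = 11, p_8 = 4. Add edge {4,11}. Now deg[11]=0, deg[4]=1.
Step 9: smallest deg-1 vertex = 4, p_9 = 5. Add edge {4,5}. Now deg[4]=0, deg[5]=1.
Step 10: smallest deg-1 vertex = 5, p_10 = 2. Add edge {2,5}. Now deg[5]=0, deg[2]=1.
Final: two remaining deg-1 vertices are 2, 12. Add edge {2,12}.

Answer: 1 6
6 12
2 7
3 8
3 11
9 12
10 12
4 11
4 5
2 5
2 12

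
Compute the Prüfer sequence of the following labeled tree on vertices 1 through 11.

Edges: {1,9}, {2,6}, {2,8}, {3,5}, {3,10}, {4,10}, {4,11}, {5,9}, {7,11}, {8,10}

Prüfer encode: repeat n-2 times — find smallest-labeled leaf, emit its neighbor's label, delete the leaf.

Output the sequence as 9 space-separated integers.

Answer: 9 2 8 11 10 5 3 10 4

Derivation:
Step 1: leaves = {1,6,7}. Remove smallest leaf 1, emit neighbor 9.
Step 2: leaves = {6,7,9}. Remove smallest leaf 6, emit neighbor 2.
Step 3: leaves = {2,7,9}. Remove smallest leaf 2, emit neighbor 8.
Step 4: leaves = {7,8,9}. Remove smallest leaf 7, emit neighbor 11.
Step 5: leaves = {8,9,11}. Remove smallest leaf 8, emit neighbor 10.
Step 6: leaves = {9,11}. Remove smallest leaf 9, emit neighbor 5.
Step 7: leaves = {5,11}. Remove smallest leaf 5, emit neighbor 3.
Step 8: leaves = {3,11}. Remove smallest leaf 3, emit neighbor 10.
Step 9: leaves = {10,11}. Remove smallest leaf 10, emit neighbor 4.
Done: 2 vertices remain (4, 11). Sequence = [9 2 8 11 10 5 3 10 4]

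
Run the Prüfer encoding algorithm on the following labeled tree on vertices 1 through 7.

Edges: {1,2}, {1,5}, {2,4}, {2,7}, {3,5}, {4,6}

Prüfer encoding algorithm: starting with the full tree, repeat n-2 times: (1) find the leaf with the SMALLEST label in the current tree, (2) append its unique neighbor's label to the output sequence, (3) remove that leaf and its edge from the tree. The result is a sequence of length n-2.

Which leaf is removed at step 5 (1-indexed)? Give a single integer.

Answer: 4

Derivation:
Step 1: current leaves = {3,6,7}. Remove leaf 3 (neighbor: 5).
Step 2: current leaves = {5,6,7}. Remove leaf 5 (neighbor: 1).
Step 3: current leaves = {1,6,7}. Remove leaf 1 (neighbor: 2).
Step 4: current leaves = {6,7}. Remove leaf 6 (neighbor: 4).
Step 5: current leaves = {4,7}. Remove leaf 4 (neighbor: 2).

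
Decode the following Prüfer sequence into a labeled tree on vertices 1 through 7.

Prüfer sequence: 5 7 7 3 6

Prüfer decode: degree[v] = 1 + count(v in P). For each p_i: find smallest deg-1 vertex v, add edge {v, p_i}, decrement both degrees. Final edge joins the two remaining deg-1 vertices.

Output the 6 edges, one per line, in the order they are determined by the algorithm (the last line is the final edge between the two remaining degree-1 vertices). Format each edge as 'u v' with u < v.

Initial degrees: {1:1, 2:1, 3:2, 4:1, 5:2, 6:2, 7:3}
Step 1: smallest deg-1 vertex = 1, p_1 = 5. Add edge {1,5}. Now deg[1]=0, deg[5]=1.
Step 2: smallest deg-1 vertex = 2, p_2 = 7. Add edge {2,7}. Now deg[2]=0, deg[7]=2.
Step 3: smallest deg-1 vertex = 4, p_3 = 7. Add edge {4,7}. Now deg[4]=0, deg[7]=1.
Step 4: smallest deg-1 vertex = 5, p_4 = 3. Add edge {3,5}. Now deg[5]=0, deg[3]=1.
Step 5: smallest deg-1 vertex = 3, p_5 = 6. Add edge {3,6}. Now deg[3]=0, deg[6]=1.
Final: two remaining deg-1 vertices are 6, 7. Add edge {6,7}.

Answer: 1 5
2 7
4 7
3 5
3 6
6 7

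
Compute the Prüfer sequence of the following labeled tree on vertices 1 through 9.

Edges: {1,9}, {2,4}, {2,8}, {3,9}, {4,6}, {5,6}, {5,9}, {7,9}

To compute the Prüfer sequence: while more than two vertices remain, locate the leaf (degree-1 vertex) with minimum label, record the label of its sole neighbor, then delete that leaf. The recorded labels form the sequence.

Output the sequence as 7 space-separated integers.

Answer: 9 9 9 2 4 6 5

Derivation:
Step 1: leaves = {1,3,7,8}. Remove smallest leaf 1, emit neighbor 9.
Step 2: leaves = {3,7,8}. Remove smallest leaf 3, emit neighbor 9.
Step 3: leaves = {7,8}. Remove smallest leaf 7, emit neighbor 9.
Step 4: leaves = {8,9}. Remove smallest leaf 8, emit neighbor 2.
Step 5: leaves = {2,9}. Remove smallest leaf 2, emit neighbor 4.
Step 6: leaves = {4,9}. Remove smallest leaf 4, emit neighbor 6.
Step 7: leaves = {6,9}. Remove smallest leaf 6, emit neighbor 5.
Done: 2 vertices remain (5, 9). Sequence = [9 9 9 2 4 6 5]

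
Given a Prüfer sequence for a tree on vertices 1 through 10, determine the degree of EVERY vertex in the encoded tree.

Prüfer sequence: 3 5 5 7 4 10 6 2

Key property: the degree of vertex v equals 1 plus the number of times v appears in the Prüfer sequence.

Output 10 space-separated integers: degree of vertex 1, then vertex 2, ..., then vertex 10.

p_1 = 3: count[3] becomes 1
p_2 = 5: count[5] becomes 1
p_3 = 5: count[5] becomes 2
p_4 = 7: count[7] becomes 1
p_5 = 4: count[4] becomes 1
p_6 = 10: count[10] becomes 1
p_7 = 6: count[6] becomes 1
p_8 = 2: count[2] becomes 1
Degrees (1 + count): deg[1]=1+0=1, deg[2]=1+1=2, deg[3]=1+1=2, deg[4]=1+1=2, deg[5]=1+2=3, deg[6]=1+1=2, deg[7]=1+1=2, deg[8]=1+0=1, deg[9]=1+0=1, deg[10]=1+1=2

Answer: 1 2 2 2 3 2 2 1 1 2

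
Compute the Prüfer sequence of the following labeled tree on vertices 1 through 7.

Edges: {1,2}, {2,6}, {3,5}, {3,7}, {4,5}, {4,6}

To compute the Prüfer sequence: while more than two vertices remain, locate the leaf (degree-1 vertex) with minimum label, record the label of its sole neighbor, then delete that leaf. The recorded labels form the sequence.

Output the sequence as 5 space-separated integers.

Answer: 2 6 4 5 3

Derivation:
Step 1: leaves = {1,7}. Remove smallest leaf 1, emit neighbor 2.
Step 2: leaves = {2,7}. Remove smallest leaf 2, emit neighbor 6.
Step 3: leaves = {6,7}. Remove smallest leaf 6, emit neighbor 4.
Step 4: leaves = {4,7}. Remove smallest leaf 4, emit neighbor 5.
Step 5: leaves = {5,7}. Remove smallest leaf 5, emit neighbor 3.
Done: 2 vertices remain (3, 7). Sequence = [2 6 4 5 3]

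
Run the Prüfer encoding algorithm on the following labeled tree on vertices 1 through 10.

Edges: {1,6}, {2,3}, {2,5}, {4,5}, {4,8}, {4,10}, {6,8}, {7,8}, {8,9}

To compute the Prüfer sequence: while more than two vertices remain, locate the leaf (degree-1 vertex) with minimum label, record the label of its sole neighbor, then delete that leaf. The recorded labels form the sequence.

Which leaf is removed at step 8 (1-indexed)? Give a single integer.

Answer: 8

Derivation:
Step 1: current leaves = {1,3,7,9,10}. Remove leaf 1 (neighbor: 6).
Step 2: current leaves = {3,6,7,9,10}. Remove leaf 3 (neighbor: 2).
Step 3: current leaves = {2,6,7,9,10}. Remove leaf 2 (neighbor: 5).
Step 4: current leaves = {5,6,7,9,10}. Remove leaf 5 (neighbor: 4).
Step 5: current leaves = {6,7,9,10}. Remove leaf 6 (neighbor: 8).
Step 6: current leaves = {7,9,10}. Remove leaf 7 (neighbor: 8).
Step 7: current leaves = {9,10}. Remove leaf 9 (neighbor: 8).
Step 8: current leaves = {8,10}. Remove leaf 8 (neighbor: 4).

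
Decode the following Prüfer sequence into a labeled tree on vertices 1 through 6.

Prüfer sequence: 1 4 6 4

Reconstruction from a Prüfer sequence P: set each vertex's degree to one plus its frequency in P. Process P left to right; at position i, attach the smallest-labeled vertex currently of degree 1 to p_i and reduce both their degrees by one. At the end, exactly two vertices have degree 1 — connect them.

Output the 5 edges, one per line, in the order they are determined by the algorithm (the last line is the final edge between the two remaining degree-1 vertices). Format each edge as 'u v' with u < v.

Initial degrees: {1:2, 2:1, 3:1, 4:3, 5:1, 6:2}
Step 1: smallest deg-1 vertex = 2, p_1 = 1. Add edge {1,2}. Now deg[2]=0, deg[1]=1.
Step 2: smallest deg-1 vertex = 1, p_2 = 4. Add edge {1,4}. Now deg[1]=0, deg[4]=2.
Step 3: smallest deg-1 vertex = 3, p_3 = 6. Add edge {3,6}. Now deg[3]=0, deg[6]=1.
Step 4: smallest deg-1 vertex = 5, p_4 = 4. Add edge {4,5}. Now deg[5]=0, deg[4]=1.
Final: two remaining deg-1 vertices are 4, 6. Add edge {4,6}.

Answer: 1 2
1 4
3 6
4 5
4 6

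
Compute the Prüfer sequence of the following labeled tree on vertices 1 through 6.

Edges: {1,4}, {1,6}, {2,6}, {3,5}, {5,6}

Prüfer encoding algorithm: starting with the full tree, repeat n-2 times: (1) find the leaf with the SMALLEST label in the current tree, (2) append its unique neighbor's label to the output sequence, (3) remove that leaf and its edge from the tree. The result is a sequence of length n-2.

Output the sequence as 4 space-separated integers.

Answer: 6 5 1 6

Derivation:
Step 1: leaves = {2,3,4}. Remove smallest leaf 2, emit neighbor 6.
Step 2: leaves = {3,4}. Remove smallest leaf 3, emit neighbor 5.
Step 3: leaves = {4,5}. Remove smallest leaf 4, emit neighbor 1.
Step 4: leaves = {1,5}. Remove smallest leaf 1, emit neighbor 6.
Done: 2 vertices remain (5, 6). Sequence = [6 5 1 6]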